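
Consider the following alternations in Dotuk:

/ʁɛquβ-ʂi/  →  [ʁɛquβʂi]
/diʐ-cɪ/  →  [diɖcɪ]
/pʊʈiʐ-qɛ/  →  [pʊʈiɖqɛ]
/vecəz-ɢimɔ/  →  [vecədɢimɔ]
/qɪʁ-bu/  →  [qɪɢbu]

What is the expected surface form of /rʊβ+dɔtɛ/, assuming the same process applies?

The data show regressive manner assimilation: /ʐ/ → [ɖ] before /c/; /ʐ/ → [ɖ] before /q/; /z/ → [d] before /ɢ/; /ʁ/ → [ɢ] before /b/. In each pair only manner changes, matching the following consonant, while place and voice stay constant.
Nothing changes in [ʁɛquβʂi]: there the adjacent consonants already agree in manner (/β/ and /ʂ/ are both fricatives), so this form is consistent with the same rule.
/β/ is a voiced bilabial fricative. The following trigger /d/ is a stop, so /β/ must become a stop as well.
Changing only its manner to stop gives [b] — the voiced bilabial stop.

[rʊbdɔtɛ]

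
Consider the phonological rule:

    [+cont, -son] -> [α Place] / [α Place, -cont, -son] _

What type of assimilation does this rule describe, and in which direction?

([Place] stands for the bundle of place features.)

The shared variable α links the value of the place features (abbreviated [Place]) on the target to the same value on the neighbouring segment, so place is the feature that assimilates.
Since the environment is written before the underscore, the trigger precedes the target; the direction is progressive.

progressive place assimilation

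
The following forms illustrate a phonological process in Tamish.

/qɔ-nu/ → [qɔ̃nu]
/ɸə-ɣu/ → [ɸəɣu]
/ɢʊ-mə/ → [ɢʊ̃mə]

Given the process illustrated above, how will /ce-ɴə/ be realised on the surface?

[cẽɴə]

The data show regressive nasality assimilation (vowel nasalisation): /ɔ/ → [ɔ̃] before /n/; /ʊ/ → [ʊ̃] before /m/ — a vowel is nasalised by an immediately following nasal consonant.
No change occurs in [ɸəɣu] because the vowel at the boundary is adjacent to an oral consonant, not a nasal (/ə/ next to /ɣ/).
/e/ sits next to the nasal /ɴ/ and is therefore nasalised to [ẽ].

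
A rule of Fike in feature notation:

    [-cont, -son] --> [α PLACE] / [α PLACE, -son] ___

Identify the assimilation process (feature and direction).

progressive place assimilation

The shared variable α links the value of the place features (abbreviated [PLACE]) on the target to the same value on the neighbouring segment, so place is the feature that assimilates.
The conditioning segment sits to the left of the focus bar, meaning the trigger precedes the segment that changes — progressive assimilation.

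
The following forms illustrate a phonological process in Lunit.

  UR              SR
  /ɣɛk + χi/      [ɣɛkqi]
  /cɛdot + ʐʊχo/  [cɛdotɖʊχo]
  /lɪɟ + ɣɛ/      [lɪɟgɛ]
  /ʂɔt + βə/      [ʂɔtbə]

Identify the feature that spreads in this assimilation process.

manner

The segment that alternates is /χ/, which surfaces as [q] when adjacent to /k/.
The change fricative → stop matches the manner of the preceding /k/, identifying this as manner assimilation.
Checking the remaining alternations: /ʐ/ → [ɖ] after /t/ (fricative → stop, matching a stop); /ɣ/ → [g] after /ɟ/ (fricative → stop, matching a stop); /β/ → [b] after /t/ (fricative → stop, matching a stop) — only manner changes, and always toward the preceding segment.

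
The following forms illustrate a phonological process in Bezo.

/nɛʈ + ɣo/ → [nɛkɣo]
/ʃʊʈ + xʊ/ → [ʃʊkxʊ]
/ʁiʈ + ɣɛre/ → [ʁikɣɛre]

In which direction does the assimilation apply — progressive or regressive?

Underlying /ʈ/ is realised as [k] next to /ɣ/; /ɣ/ itself does not change.
/ʈ/ is retroflex while /ɣ/ is velar; the output [k] is velar, matching the trigger — so the feature that spreads is place.
The same holds elsewhere in the data: /ʈ/ → [k] before /x/ (retroflex → velar, matching velar) — only place changes, and always toward the following segment.
The trigger is the following segment, so the direction is regressive (anticipatory).

regressive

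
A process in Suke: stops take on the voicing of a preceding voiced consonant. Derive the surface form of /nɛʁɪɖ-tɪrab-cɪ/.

[nɛʁɪɖdɪrabɟɪ]

The rule targets /t/ (voiceless alveolar stop), which sits after the trigger /ɖ/ (voiced).
A voiced alveolar stop is [d], so the surface segment is [d].
At the second juncture, /c/ likewise becomes [ɟ] adjacent to /b/.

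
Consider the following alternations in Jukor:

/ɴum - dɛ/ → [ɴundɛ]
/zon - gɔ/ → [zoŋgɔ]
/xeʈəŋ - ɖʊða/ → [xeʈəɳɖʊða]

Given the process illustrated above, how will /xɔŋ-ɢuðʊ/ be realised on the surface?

[xɔɴɢuðʊ]

The data show regressive place assimilation: /m/ → [n] before /d/; /n/ → [ŋ] before /g/; /ŋ/ → [ɳ] before /ɖ/. In each pair only place changes, matching the following consonant, while manner and voice stay constant.
/ŋ/ is a voiced velar nasal. The following trigger /ɢ/ is uvular, so /ŋ/ must become uvular as well.
A voiced uvular nasal is [ɴ], so the surface segment is [ɴ].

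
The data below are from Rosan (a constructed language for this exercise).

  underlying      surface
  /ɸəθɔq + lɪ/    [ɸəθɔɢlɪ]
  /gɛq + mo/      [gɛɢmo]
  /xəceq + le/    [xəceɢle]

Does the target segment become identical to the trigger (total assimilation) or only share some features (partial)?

The segment that alternates is /q/, which surfaces as [ɢ] when adjacent to /l/.
The change voiceless → voiced matches the voicing of the following /l/, identifying this as voicing assimilation.
Place and manner are unchanged, so the assimilation is partial, not total.
The other alternating form patterns the same way: /q/ → [ɢ] before /m/ (voiceless → voiced, matching voiced) — only voicing changes, and always toward the following segment.

partial assimilation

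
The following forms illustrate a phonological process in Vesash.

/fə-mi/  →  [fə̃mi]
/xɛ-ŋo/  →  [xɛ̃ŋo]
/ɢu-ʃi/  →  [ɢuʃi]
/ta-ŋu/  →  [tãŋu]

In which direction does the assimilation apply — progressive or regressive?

regressive

The vowel /ə/ surfaces as nasalised [ə̃] next to the following nasal /m/ — it has acquired the [+nasal] feature of its neighbour.
Likewise in the remaining data: /ɛ/ → [ɛ̃] before /ŋ/; /a/ → [ã] before /ŋ/ — each time a vowel is nasalised next to a following nasal.
No change occurs in [ɢuʃi] because the vowel at the boundary is adjacent to an oral consonant, not a nasal (/u/ next to /ʃ/).
Because the conditioning nasal is to the right of the vowel that changes, the process is regressive (anticipatory).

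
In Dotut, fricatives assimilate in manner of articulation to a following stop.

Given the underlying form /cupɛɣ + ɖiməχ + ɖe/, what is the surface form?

[cupɛgɖiməqɖe]

/ɣ/ is a voiced velar fricative. The following trigger /ɖ/ is a stop, so /ɣ/ must become a stop as well.
Changing only its manner to stop gives [g] — the voiced velar stop.
The same rule applies at the second boundary: /χ/ → [q] next to /ɖ/.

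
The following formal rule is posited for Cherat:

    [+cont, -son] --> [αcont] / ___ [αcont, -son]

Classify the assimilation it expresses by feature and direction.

The rule copies [cont] (continuancy) from the environment onto the target fricatives; since [±cont] encodes the stop/fricative manner contrast, the assimilating dimension is manner.
Since the environment is written after the underscore, the trigger follows the target; the direction is regressive.

regressive manner assimilation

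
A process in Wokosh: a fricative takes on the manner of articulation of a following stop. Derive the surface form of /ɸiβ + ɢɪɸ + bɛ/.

[ɸibɢɪpbɛ]

The rule targets /β/ (voiced bilabial fricative), which sits before the trigger /ɢ/ (stop).
A voiced bilabial stop is [b], so the surface segment is [b].
At the second juncture, /ɸ/ likewise becomes [p] adjacent to /b/.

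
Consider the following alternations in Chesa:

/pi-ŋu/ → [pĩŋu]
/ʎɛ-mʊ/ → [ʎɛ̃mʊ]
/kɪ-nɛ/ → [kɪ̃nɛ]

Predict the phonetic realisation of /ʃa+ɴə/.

The data show regressive nasality assimilation (vowel nasalisation): /i/ → [ĩ] before /ŋ/; /ɛ/ → [ɛ̃] before /m/; /ɪ/ → [ɪ̃] before /n/ — a vowel is nasalised by an immediately following nasal consonant.
The vowel /a/ is adjacent to the following nasal /ɴ/, so it acquires [+nasal] and surfaces as [ã].

[ʃãɴə]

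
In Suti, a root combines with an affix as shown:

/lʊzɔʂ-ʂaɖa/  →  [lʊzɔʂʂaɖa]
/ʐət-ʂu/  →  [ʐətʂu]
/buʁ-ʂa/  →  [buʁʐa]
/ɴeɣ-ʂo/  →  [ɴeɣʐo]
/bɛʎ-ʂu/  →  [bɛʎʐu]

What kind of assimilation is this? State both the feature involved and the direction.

The segment that alternates is /ʂ/, which surfaces as [ʐ] when adjacent to /ʁ/.
/ʂ/ is voiceless while /ʁ/ is voiced; the output [ʐ] is voiced, matching the trigger — so the feature that spreads is voicing.
Place and manner are unchanged, so the assimilation is partial, not total.
The same holds elsewhere in the data: /ʂ/ → [ʐ] after /ɣ/ (voiceless → voiced, matching voiced); /ʂ/ → [ʐ] after /ʎ/ (voiceless → voiced, matching voiced) — only voicing changes, and always toward the preceding segment.
Nothing changes in [lʊzɔʂʂaɖa], [ʐətʂu]: there the adjacent consonants already agree in voicing (/ʂ/ and /ʂ/ are both voiceless; /ʂ/ and /t/ are both voiceless), so these forms are consistent with the same rule.
The trigger is the preceding segment, so the direction is progressive (perseverative).

progressive voicing assimilation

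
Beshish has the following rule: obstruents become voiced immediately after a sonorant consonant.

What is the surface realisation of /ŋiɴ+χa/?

[ŋiɴʁa]

/χ/ is a voiceless uvular fricative. The preceding trigger /ɴ/ is voiced, so /χ/ must become voiced as well.
Changing only its voicing to voiced gives [ʁ] — the voiced uvular fricative.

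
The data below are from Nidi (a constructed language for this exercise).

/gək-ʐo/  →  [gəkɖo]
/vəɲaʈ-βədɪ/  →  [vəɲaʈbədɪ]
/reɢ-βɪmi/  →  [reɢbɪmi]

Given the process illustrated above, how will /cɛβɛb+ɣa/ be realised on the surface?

[cɛβɛbga]

The data show progressive manner assimilation: /ʐ/ → [ɖ] after /k/; /β/ → [b] after /ʈ/; /β/ → [b] after /ɢ/. In each pair only manner changes, matching the preceding consonant, while place and voice stay constant.
The rule targets /ɣ/ (voiced velar fricative), which sits after the trigger /b/ (stop).
Changing only its manner to stop gives [g] — the voiced velar stop.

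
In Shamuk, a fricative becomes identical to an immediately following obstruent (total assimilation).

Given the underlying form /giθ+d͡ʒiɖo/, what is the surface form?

/θ/ is the segment targeted by the rule; it sits immediately before /d͡ʒ/, so it assimilates completely and surfaces as [d͡ʒ].

[gid͡ʒd͡ʒiɖo]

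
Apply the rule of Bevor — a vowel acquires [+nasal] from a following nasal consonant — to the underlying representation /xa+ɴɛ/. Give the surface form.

The vowel /a/ is adjacent to the following nasal /ɴ/, so it acquires [+nasal] and surfaces as [ã].

[xãɴɛ]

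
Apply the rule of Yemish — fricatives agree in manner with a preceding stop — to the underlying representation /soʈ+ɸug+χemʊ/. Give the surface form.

[soʈpugqemʊ]

The rule targets /ɸ/ (voiceless bilabial fricative), which sits after the trigger /ʈ/ (stop).
Changing only its manner to stop gives [p] — the voiceless bilabial stop.
The same rule applies at the second boundary: /χ/ → [q] next to /g/.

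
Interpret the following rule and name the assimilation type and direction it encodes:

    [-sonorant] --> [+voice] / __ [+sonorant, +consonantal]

regressive voicing assimilation

The target ([-sonorant], obstruents) acquires [+voice] next to a sonorant consonant ([+sonorant, +consonantal]) — it takes on the voicing of its neighbour, so the feature that spreads is voicing.
Since the environment is written after the underscore, the trigger follows the target; the direction is regressive.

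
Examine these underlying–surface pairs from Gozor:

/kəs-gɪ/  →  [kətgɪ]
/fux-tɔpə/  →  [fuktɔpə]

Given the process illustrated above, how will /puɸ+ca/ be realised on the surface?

The data show regressive manner assimilation: /s/ → [t] before /g/; /x/ → [k] before /t/. In each pair only manner changes, matching the following consonant, while place and voice stay constant.
/ɸ/ is a voiceless bilabial fricative. The following trigger /c/ is a stop, so /ɸ/ must become a stop as well.
A voiceless bilabial stop is [p], so the surface segment is [p].

[pupca]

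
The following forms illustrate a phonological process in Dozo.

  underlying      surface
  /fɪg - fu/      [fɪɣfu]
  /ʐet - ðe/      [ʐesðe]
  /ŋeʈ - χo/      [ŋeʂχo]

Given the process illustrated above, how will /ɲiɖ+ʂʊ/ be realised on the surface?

[ɲiʐʂʊ]

The data show regressive manner assimilation: /g/ → [ɣ] before /f/; /t/ → [s] before /ð/; /ʈ/ → [ʂ] before /χ/. In each pair only manner changes, matching the following consonant, while place and voice stay constant.
/ɖ/ is a voiced retroflex stop. The following trigger /ʂ/ is a fricative, so /ɖ/ must become a fricative as well.
Changing only its manner to fricative gives [ʐ] — the voiced retroflex fricative.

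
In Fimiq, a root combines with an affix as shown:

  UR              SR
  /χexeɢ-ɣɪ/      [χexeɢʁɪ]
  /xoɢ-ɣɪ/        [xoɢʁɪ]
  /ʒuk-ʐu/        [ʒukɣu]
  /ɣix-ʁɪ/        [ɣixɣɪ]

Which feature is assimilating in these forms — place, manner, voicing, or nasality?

place

The segment that alternates is /ɣ/, which surfaces as [ʁ] when adjacent to /ɢ/.
/ɣ/ is velar while /ɢ/ is uvular; the output [ʁ] is uvular, matching the trigger — so the feature that spreads is place.
The other alternating forms pattern the same way: /ʐ/ → [ɣ] after /k/ (retroflex → velar, matching velar); /ʁ/ → [ɣ] after /x/ (uvular → velar, matching velar) — only place changes, and always toward the preceding segment.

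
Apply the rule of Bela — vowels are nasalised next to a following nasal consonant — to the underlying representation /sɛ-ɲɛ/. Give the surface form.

[sɛ̃ɲɛ]

The vowel /ɛ/ is adjacent to the following nasal /ɲ/, so it acquires [+nasal] and surfaces as [ɛ̃].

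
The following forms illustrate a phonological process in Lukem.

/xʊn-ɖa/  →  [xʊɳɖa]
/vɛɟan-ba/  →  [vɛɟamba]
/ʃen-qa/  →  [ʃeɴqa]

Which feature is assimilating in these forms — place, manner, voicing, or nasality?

place

The segment that alternates is /n/, which surfaces as [ɳ] when adjacent to /ɖ/.
/n/ is alveolar while /ɖ/ is retroflex; the output [ɳ] is retroflex, matching the trigger — so the feature that spreads is place.
The same holds elsewhere in the data: /n/ → [m] before /b/ (alveolar → bilabial, matching bilabial); /n/ → [ɴ] before /q/ (alveolar → uvular, matching uvular) — only place changes, and always toward the following segment.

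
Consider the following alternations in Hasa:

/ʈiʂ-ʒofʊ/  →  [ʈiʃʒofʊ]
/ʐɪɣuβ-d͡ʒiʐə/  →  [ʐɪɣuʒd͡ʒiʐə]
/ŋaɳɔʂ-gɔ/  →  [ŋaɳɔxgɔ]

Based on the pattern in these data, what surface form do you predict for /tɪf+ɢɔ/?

[tɪχɢɔ]

The data show regressive place assimilation: /ʂ/ → [ʃ] before /ʒ/; /β/ → [ʒ] before /d͡ʒ/; /ʂ/ → [x] before /g/. In each pair only place changes, matching the following consonant, while manner and voice stay constant.
/f/ is a voiceless labiodental fricative. The following trigger /ɢ/ is uvular, so /f/ must become uvular as well.
Changing only its place to uvular gives [χ] — the voiceless uvular fricative.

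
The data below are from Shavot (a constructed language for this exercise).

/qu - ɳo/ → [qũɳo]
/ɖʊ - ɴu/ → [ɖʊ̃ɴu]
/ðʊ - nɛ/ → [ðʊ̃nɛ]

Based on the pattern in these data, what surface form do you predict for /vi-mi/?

The data show regressive nasality assimilation (vowel nasalisation): /u/ → [ũ] before /ɳ/; /ʊ/ → [ʊ̃] before /ɴ/; /ʊ/ → [ʊ̃] before /n/ — a vowel is nasalised by an immediately following nasal consonant.
/i/ sits next to the nasal /m/ and is therefore nasalised to [ĩ].

[vĩmi]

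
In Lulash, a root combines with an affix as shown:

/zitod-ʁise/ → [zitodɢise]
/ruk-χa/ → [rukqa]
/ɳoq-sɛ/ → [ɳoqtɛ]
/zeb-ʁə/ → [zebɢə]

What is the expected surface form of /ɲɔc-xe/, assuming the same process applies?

The data show progressive manner assimilation: /ʁ/ → [ɢ] after /d/; /χ/ → [q] after /k/; /s/ → [t] after /q/; /ʁ/ → [ɢ] after /b/. In each pair only manner changes, matching the preceding consonant, while place and voice stay constant.
The rule targets /x/ (voiceless velar fricative), which sits after the trigger /c/ (stop).
A voiceless velar stop is [k], so the surface segment is [k].

[ɲɔcke]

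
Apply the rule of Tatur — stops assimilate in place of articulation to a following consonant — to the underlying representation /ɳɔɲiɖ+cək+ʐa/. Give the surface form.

/ɖ/ is a voiced retroflex stop. The following trigger /c/ is palatal, so /ɖ/ must become palatal as well.
Changing only its place to palatal gives [ɟ] — the voiced palatal stop.
The same rule applies at the second boundary: /k/ → [ʈ] next to /ʐ/.

[ɳɔɲiɟcəʈʐa]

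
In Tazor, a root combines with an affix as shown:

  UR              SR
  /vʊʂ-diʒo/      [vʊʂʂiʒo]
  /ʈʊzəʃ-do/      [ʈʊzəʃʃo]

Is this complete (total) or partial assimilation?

total assimilation

Comparing underlying and surface forms, /d/ → [ʂ] is the alternation; the neighbouring /ʂ/ is constant.
The output [ʂ] is identical to the trigger /ʂ/ — every feature (place, manner, voicing) has been copied — so this is total assimilation.
The remaining alternation confirms this: /d/ → [ʃ] after /ʃ/ — in each case the output is a copy of the preceding consonant.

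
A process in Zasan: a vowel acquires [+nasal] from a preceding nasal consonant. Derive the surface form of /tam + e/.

The vowel /e/ is adjacent to the preceding nasal /m/, so it acquires [+nasal] and surfaces as [ẽ].

[tamẽ]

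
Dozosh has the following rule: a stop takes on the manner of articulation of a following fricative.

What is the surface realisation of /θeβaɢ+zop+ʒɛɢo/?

[θeβaʁzoɸʒɛɢo]

/ɢ/ is a voiced uvular stop. The following trigger /z/ is a fricative, so /ɢ/ must become a fricative as well.
The voiced uvular fricative is [ʁ], so /ɢ/ → [ʁ].
The same rule applies at the second boundary: /p/ → [ɸ] next to /ʒ/.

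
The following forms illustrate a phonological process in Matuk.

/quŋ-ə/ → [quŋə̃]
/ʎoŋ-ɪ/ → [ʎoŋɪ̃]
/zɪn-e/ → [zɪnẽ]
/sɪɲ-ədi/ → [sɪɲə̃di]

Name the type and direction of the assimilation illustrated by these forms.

progressive nasality assimilation (vowel nasalisation)

The vowel /ə/ surfaces as nasalised [ə̃] next to the preceding nasal /ŋ/ — it has acquired the [+nasal] feature of its neighbour.
The other forms show the same pattern: /ɪ/ → [ɪ̃] after /ŋ/; /e/ → [ẽ] after /n/; /ə/ → [ə̃] after /ɲ/ — each time a vowel is nasalised next to a preceding nasal.
Because the conditioning nasal is to the left of the vowel that changes, the process is progressive (perseverative).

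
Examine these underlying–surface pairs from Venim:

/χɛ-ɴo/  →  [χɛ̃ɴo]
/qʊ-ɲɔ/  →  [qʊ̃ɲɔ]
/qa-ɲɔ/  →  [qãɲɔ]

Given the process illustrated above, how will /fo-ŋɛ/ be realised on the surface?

The data show regressive nasality assimilation (vowel nasalisation): /ɛ/ → [ɛ̃] before /ɴ/; /ʊ/ → [ʊ̃] before /ɲ/; /a/ → [ã] before /ɲ/ — a vowel is nasalised by an immediately following nasal consonant.
The vowel /o/ is adjacent to the following nasal /ŋ/, so it acquires [+nasal] and surfaces as [õ].

[fõŋɛ]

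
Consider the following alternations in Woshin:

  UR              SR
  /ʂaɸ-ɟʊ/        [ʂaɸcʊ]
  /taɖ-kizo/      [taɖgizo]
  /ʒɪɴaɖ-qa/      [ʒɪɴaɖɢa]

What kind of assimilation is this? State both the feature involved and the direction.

progressive voicing assimilation

Underlying /ɟ/ is realised as [c] next to /ɸ/; /ɸ/ itself does not change.
The change voiced → voiceless matches the voicing of the preceding /ɸ/, identifying this as voicing assimilation.
Place and manner are unchanged, so the assimilation is partial, not total.
The same holds elsewhere in the data: /k/ → [g] after /ɖ/ (voiceless → voiced, matching voiced); /q/ → [ɢ] after /ɖ/ (voiceless → voiced, matching voiced) — only voicing changes, and always toward the preceding segment.
The trigger is the preceding segment, so the direction is progressive (perseverative).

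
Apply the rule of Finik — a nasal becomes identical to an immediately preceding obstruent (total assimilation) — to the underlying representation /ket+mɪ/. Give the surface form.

/m/ is the segment targeted by the rule; it sits immediately after /t/, so it assimilates completely and surfaces as [t].

[kettɪ]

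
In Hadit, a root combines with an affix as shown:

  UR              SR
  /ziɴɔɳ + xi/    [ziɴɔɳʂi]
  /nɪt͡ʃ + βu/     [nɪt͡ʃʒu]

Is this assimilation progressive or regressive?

progressive

The segment that alternates is /x/, which surfaces as [ʂ] when adjacent to /ɳ/.
/x/ is velar while /ɳ/ is retroflex; the output [ʂ] is retroflex, matching the trigger — so the feature that spreads is place.
The other alternating form patterns the same way: /β/ → [ʒ] after /t͡ʃ/ (bilabial → postalveolar, matching postalveolar) — only place changes, and always toward the preceding segment.
The trigger is the preceding segment, so the direction is progressive (perseverative).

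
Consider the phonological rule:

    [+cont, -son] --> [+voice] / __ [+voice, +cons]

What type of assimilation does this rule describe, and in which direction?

The target ([+cont, -son], fricatives) acquires [+voice] next to a voiced consonant ([+voice, +cons]) — it takes on the voicing of its neighbour, so the feature that spreads is voicing.
Since the environment is written after the underscore, the trigger follows the target; the direction is regressive.

regressive voicing assimilation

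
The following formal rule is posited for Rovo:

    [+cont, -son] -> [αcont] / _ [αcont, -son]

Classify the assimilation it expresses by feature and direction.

The rule copies [cont] (continuancy) from the environment onto the target fricatives; since [±cont] encodes the stop/fricative manner contrast, the assimilating dimension is manner.
The conditioning segment sits to the right of the focus bar, meaning the trigger follows the segment that changes — regressive assimilation.

regressive manner assimilation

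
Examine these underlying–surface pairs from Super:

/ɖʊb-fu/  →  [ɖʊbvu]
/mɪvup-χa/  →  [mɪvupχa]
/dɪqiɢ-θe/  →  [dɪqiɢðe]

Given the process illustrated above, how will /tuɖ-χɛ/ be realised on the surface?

[tuɖʁɛ]

The data show progressive voicing assimilation: /f/ → [v] after /b/; /θ/ → [ð] after /ɢ/. In each pair only voicing changes, matching the preceding consonant, while place and manner stay constant.
No alternation appears in [mɪvupχa]: there the adjacent consonants already agree in voicing (/χ/ and /p/ are both voiceless), so this form is consistent with the same rule.
/χ/ is a voiceless uvular fricative. The preceding trigger /ɖ/ is voiced, so /χ/ must become voiced as well.
Changing only its voicing to voiced gives [ʁ] — the voiced uvular fricative.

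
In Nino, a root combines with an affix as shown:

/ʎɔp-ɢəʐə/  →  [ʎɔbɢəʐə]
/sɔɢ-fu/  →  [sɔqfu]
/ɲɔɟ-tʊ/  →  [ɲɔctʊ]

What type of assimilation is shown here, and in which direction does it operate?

The segment that alternates is /p/, which surfaces as [b] when adjacent to /ɢ/.
/p/ is voiceless while /ɢ/ is voiced; the output [b] is voiced, matching the trigger — so the feature that spreads is voicing.
Place and manner are unchanged, so the assimilation is partial, not total.
The same holds elsewhere in the data: /ɢ/ → [q] before /f/ (voiced → voiceless, matching voiceless); /ɟ/ → [c] before /t/ (voiced → voiceless, matching voiceless) — only voicing changes, and always toward the following segment.
Since the segment that changes precedes the conditioning segment, the assimilation is regressive.

regressive voicing assimilation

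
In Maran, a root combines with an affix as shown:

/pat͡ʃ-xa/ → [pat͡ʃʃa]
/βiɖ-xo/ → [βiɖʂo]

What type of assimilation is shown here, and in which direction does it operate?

The segment that alternates is /x/, which surfaces as [ʃ] when adjacent to /t͡ʃ/.
/x/ is velar while /t͡ʃ/ is postalveolar; the output [ʃ] is postalveolar, matching the trigger — so the feature that spreads is place.
Manner and voice are unchanged, so the assimilation is partial, not total.
The same holds elsewhere in the data: /x/ → [ʂ] after /ɖ/ (velar → retroflex, matching retroflex) — only place changes, and always toward the preceding segment.
Since the segment that changes follows the conditioning segment, the assimilation is progressive.

progressive place assimilation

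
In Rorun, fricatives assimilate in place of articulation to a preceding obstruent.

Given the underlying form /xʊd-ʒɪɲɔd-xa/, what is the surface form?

[xʊdzɪɲɔdsa]

/ʒ/ is a voiced postalveolar fricative. The preceding trigger /d/ is alveolar, so /ʒ/ must become alveolar as well.
The voiced alveolar fricative is [z], so /ʒ/ → [z].
The same rule applies at the second boundary: /x/ → [s] next to /d/.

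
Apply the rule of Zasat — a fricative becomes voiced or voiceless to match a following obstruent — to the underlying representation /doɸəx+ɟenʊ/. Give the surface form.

[doɸəɣɟenʊ]

The rule targets /x/ (voiceless velar fricative), which sits before the trigger /ɟ/ (voiced).
A voiced velar fricative is [ɣ], so the surface segment is [ɣ].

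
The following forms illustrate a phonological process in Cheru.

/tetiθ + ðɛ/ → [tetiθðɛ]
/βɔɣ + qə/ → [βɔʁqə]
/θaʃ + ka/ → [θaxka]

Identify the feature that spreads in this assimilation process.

place

Underlying /ɣ/ is realised as [ʁ] next to /q/; /q/ itself does not change.
The change velar → uvular matches the place of the following /q/, identifying this as place assimilation.
Checking the remaining alternation: /ʃ/ → [x] before /k/ (postalveolar → velar, matching velar) — only place changes, and always toward the following segment.
Nothing changes in [tetiθðɛ]: there the adjacent consonants already agree in place (/θ/ and /ð/ are both dental), so this form is consistent with the same rule.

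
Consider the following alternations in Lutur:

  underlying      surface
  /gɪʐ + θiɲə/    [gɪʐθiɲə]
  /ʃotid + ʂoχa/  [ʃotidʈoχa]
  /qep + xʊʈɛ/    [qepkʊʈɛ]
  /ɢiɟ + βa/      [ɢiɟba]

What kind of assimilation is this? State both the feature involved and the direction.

The segment that alternates is /ʂ/, which surfaces as [ʈ] when adjacent to /d/.
/ʂ/ is a fricative while /d/ is a stop; the output [ʈ] is a stop, matching the trigger — so the feature that spreads is manner.
Place and voice are unchanged, so the assimilation is partial, not total.
The same holds elsewhere in the data: /x/ → [k] after /p/ (fricative → stop, matching a stop); /β/ → [b] after /ɟ/ (fricative → stop, matching a stop) — only manner changes, and always toward the preceding segment.
Nothing changes in [gɪʐθiɲə]: there the adjacent consonants already agree in manner (/θ/ and /ʐ/ are both fricatives), so this form is consistent with the same rule.
The trigger is the preceding segment, so the direction is progressive (perseverative).

progressive manner assimilation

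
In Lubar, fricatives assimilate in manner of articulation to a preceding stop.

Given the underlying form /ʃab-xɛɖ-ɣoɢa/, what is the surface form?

[ʃabkɛɖgoɢa]

The rule targets /x/ (voiceless velar fricative), which sits after the trigger /b/ (stop).
The voiceless velar stop is [k], so /x/ → [k].
At the second juncture, /ɣ/ likewise becomes [g] adjacent to /ɖ/.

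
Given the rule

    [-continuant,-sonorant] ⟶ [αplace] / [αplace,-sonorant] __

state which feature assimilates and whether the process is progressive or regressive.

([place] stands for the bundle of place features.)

The shared variable α links the value of the place features (abbreviated [place]) on the target to the same value on the neighbouring segment, so place is the feature that assimilates.
The conditioning segment sits to the left of the focus bar, meaning the trigger precedes the segment that changes — progressive assimilation.

progressive place assimilation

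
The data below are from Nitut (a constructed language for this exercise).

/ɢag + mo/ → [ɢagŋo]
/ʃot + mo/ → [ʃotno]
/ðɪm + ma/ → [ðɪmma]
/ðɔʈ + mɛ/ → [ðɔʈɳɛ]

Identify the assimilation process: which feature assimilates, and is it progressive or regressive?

The segment that alternates is /m/, which surfaces as [ŋ] when adjacent to /g/.
/m/ is bilabial while /g/ is velar; the output [ŋ] is velar, matching the trigger — so the feature that spreads is place.
Manner and voice are unchanged, so the assimilation is partial, not total.
Checking the remaining alternations: /m/ → [n] after /t/ (bilabial → alveolar, matching alveolar); /m/ → [ɳ] after /ʈ/ (bilabial → retroflex, matching retroflex) — only place changes, and always toward the preceding segment.
No alternation appears in [ðɪmma]: there the adjacent consonants already agree in place (/m/ and /m/ are both bilabial), so this form is consistent with the same rule.
Since the segment that changes follows the conditioning segment, the assimilation is progressive.

progressive place assimilation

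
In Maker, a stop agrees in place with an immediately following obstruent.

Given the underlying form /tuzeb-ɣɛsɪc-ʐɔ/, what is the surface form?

The rule targets /b/ (voiced bilabial stop), which sits before the trigger /ɣ/ (velar).
A voiced velar stop is [g], so the surface segment is [g].
The same rule applies at the second boundary: /c/ → [ʈ] next to /ʐ/.

[tuzegɣɛsɪʈʐɔ]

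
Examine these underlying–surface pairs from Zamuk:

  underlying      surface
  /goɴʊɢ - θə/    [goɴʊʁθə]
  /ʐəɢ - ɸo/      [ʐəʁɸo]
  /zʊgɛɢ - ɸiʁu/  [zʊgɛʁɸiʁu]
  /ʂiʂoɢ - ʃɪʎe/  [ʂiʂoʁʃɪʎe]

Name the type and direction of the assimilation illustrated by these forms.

Underlying /ɢ/ is realised as [ʁ] next to /θ/; /θ/ itself does not change.
/ɢ/ is a stop while /θ/ is a fricative; the output [ʁ] is a fricative, matching the trigger — so the feature that spreads is manner.
Place and voice are unchanged, so the assimilation is partial, not total.
The same holds elsewhere in the data: /ɢ/ → [ʁ] before /ɸ/ (stop → fricative, matching a fricative); /ɢ/ → [ʁ] before /ʃ/ (stop → fricative, matching a fricative) — only manner changes, and always toward the following segment.
The trigger is the following segment, so the direction is regressive (anticipatory).

regressive manner assimilation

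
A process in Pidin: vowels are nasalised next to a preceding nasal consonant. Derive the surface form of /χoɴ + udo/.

The vowel /u/ is adjacent to the preceding nasal /ɴ/, so it acquires [+nasal] and surfaces as [ũ].

[χoɴũdo]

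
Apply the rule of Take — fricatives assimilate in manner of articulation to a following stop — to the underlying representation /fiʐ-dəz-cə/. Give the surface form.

[fiɖdədcə]

/ʐ/ is a voiced retroflex fricative. The following trigger /d/ is a stop, so /ʐ/ must become a stop as well.
A voiced retroflex stop is [ɖ], so the surface segment is [ɖ].
The same rule applies at the second boundary: /z/ → [d] next to /c/.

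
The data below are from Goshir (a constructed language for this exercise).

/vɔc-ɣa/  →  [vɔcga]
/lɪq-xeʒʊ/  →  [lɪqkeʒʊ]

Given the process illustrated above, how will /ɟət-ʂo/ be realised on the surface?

The data show progressive manner assimilation: /ɣ/ → [g] after /c/; /x/ → [k] after /q/. In each pair only manner changes, matching the preceding consonant, while place and voice stay constant.
/ʂ/ is a voiceless retroflex fricative. The preceding trigger /t/ is a stop, so /ʂ/ must become a stop as well.
A voiceless retroflex stop is [ʈ], so the surface segment is [ʈ].

[ɟətʈo]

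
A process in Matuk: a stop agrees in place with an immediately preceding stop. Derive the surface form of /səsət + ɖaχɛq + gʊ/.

/ɖ/ is a voiced retroflex stop. The preceding trigger /t/ is alveolar, so /ɖ/ must become alveolar as well.
A voiced alveolar stop is [d], so the surface segment is [d].
The same rule applies at the second boundary: /g/ → [ɢ] next to /q/.

[səsətdaχɛqɢʊ]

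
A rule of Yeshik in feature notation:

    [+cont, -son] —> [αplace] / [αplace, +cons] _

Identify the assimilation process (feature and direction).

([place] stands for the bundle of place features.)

progressive place assimilation

The shared variable α links the value of the place features (abbreviated [place]) on the target to the same value on the neighbouring segment, so place is the feature that assimilates.
The conditioning segment sits to the left of the focus bar, meaning the trigger precedes the segment that changes — progressive assimilation.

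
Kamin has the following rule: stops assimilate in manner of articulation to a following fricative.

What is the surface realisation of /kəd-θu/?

[kəzθu]

/d/ is a voiced alveolar stop. The following trigger /θ/ is a fricative, so /d/ must become a fricative as well.
The voiced alveolar fricative is [z], so /d/ → [z].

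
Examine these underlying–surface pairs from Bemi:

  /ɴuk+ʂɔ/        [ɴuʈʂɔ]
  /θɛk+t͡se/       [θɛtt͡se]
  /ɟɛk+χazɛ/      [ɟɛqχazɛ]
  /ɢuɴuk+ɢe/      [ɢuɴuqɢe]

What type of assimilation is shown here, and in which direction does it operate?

regressive place assimilation

The segment that alternates is /k/, which surfaces as [ʈ] when adjacent to /ʂ/.
The change velar → retroflex matches the place of the following /ʂ/, identifying this as place assimilation.
Manner and voice are unchanged, so the assimilation is partial, not total.
Checking the remaining alternations: /k/ → [t] before /t͡s/ (velar → alveolar, matching alveolar); /k/ → [q] before /χ/ (velar → uvular, matching uvular); /k/ → [q] before /ɢ/ (velar → uvular, matching uvular) — only place changes, and always toward the following segment.
The trigger is the following segment, so the direction is regressive (anticipatory).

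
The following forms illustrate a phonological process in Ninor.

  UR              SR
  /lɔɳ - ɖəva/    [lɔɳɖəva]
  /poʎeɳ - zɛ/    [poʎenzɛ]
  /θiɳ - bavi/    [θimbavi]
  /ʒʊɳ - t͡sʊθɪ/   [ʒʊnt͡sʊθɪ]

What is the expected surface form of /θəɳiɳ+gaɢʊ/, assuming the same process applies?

The data show regressive place assimilation: /ɳ/ → [n] before /z/; /ɳ/ → [m] before /b/; /ɳ/ → [n] before /t͡s/. In each pair only place changes, matching the following consonant, while manner and voice stay constant.
No alternation appears in [lɔɳɖəva]: there the adjacent consonants already agree in place (/ɳ/ and /ɖ/ are both retroflex), so this form is consistent with the same rule.
/ɳ/ is a voiced retroflex nasal. The following trigger /g/ is velar, so /ɳ/ must become velar as well.
A voiced velar nasal is [ŋ], so the surface segment is [ŋ].

[θəɳiŋgaɢʊ]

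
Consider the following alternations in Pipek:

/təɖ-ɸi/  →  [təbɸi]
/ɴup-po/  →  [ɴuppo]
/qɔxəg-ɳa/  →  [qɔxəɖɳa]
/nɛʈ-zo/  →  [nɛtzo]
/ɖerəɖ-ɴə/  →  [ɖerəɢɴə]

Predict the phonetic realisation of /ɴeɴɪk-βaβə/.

The data show regressive place assimilation: /ɖ/ → [b] before /ɸ/; /g/ → [ɖ] before /ɳ/; /ʈ/ → [t] before /z/; /ɖ/ → [ɢ] before /ɴ/. In each pair only place changes, matching the following consonant, while manner and voice stay constant.
No alternation appears in [ɴuppo]: there the adjacent consonants already agree in place (/p/ and /p/ are both bilabial), so this form is consistent with the same rule.
/k/ is a voiceless velar stop. The following trigger /β/ is bilabial, so /k/ must become bilabial as well.
A voiceless bilabial stop is [p], so the surface segment is [p].

[ɴeɴɪpβaβə]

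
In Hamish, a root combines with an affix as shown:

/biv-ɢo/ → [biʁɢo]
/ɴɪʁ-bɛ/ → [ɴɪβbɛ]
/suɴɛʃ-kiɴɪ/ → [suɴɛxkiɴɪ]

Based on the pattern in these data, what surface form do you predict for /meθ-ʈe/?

The data show regressive place assimilation: /v/ → [ʁ] before /ɢ/; /ʁ/ → [β] before /b/; /ʃ/ → [x] before /k/. In each pair only place changes, matching the following consonant, while manner and voice stay constant.
/θ/ is a voiceless dental fricative. The following trigger /ʈ/ is retroflex, so /θ/ must become retroflex as well.
The voiceless retroflex fricative is [ʂ], so /θ/ → [ʂ].

[meʂʈe]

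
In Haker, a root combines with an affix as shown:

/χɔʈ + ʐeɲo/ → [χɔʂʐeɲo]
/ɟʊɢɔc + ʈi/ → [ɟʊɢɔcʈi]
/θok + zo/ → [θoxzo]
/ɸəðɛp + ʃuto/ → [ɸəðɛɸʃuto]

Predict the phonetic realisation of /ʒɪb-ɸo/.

The data show regressive manner assimilation: /ʈ/ → [ʂ] before /ʐ/; /k/ → [x] before /z/; /p/ → [ɸ] before /ʃ/. In each pair only manner changes, matching the following consonant, while place and voice stay constant.
No alternation appears in [ɟʊɢɔcʈi]: there the adjacent consonants already agree in manner (/c/ and /ʈ/ are both stops), so this form is consistent with the same rule.
The rule targets /b/ (voiced bilabial stop), which sits before the trigger /ɸ/ (fricative).
A voiced bilabial fricative is [β], so the surface segment is [β].

[ʒɪβɸo]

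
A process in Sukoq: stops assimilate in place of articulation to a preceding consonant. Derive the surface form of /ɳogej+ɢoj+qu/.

/ɢ/ is a voiced uvular stop. The preceding trigger /j/ is palatal, so /ɢ/ must become palatal as well.
Changing only its place to palatal gives [ɟ] — the voiced palatal stop.
The same rule applies at the second boundary: /q/ → [c] next to /j/.

[ɳogejɟojcu]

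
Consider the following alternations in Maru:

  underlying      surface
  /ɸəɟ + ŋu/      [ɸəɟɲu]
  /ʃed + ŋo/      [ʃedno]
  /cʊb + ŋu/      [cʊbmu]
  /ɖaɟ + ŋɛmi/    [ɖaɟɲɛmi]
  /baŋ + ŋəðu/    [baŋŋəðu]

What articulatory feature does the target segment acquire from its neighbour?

place

Comparing underlying and surface forms, /ŋ/ → [ɲ] is the alternation; the neighbouring /ɟ/ is constant.
/ŋ/ is velar while /ɟ/ is palatal; the output [ɲ] is palatal, matching the trigger — so the feature that spreads is place.
The same holds elsewhere in the data: /ŋ/ → [n] after /d/ (velar → alveolar, matching alveolar); /ŋ/ → [m] after /b/ (velar → bilabial, matching bilabial) — only place changes, and always toward the preceding segment.
No alternation appears in [baŋŋəðu]: there the adjacent consonants already agree in place (/ŋ/ and /ŋ/ are both velar), so this form is consistent with the same rule.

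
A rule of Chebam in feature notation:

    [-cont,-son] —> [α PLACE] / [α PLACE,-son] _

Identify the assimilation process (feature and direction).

The rule copies the place features (abbreviated [PLACE]) from the environment onto the target, so the assimilating feature is place.
The conditioning segment sits to the left of the focus bar, meaning the trigger precedes the segment that changes — progressive assimilation.

progressive place assimilation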